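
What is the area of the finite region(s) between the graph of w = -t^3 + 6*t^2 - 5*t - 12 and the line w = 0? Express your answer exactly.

The curve meets the t-axis where -t^3 + 6*t^2 - 5*t - 12 = 0, i.e. -(t - 4)*(t - 3)*(t + 1) = 0, at t = -1, 3, 4.
On [-1, 3] the curve lies below the axis; ∫[-1,3] (-t^3 + 6*t^2 - 5*t - 12) dt = -32, giving area 32.
On [3, 4] the curve lies above the axis; ∫[3,4] (-t^3 + 6*t^2 - 5*t - 12) dt = 3/4, giving area 3/4.
Total area = 32 + 3/4 = 131/4.

131/4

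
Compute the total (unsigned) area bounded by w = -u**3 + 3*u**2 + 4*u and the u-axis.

The curve meets the u-axis where -u**3 + 3*u**2 + 4*u = 0, i.e. -u*(u - 4)*(u + 1) = 0, at u = -1, 0, 4.
On [-1, 0] the curve lies below the axis; ∫[-1,0] (-u**3 + 3*u**2 + 4*u) du = -3/4, giving area 3/4.
On [0, 4] the curve lies above the axis; ∫[0,4] (-u**3 + 3*u**2 + 4*u) du = 32, giving area 32.
Total area = 3/4 + 32 = 131/4.

131/4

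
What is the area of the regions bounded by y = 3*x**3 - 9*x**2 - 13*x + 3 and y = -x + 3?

Set the curves equal: 3*x**3 - 9*x**2 - 13*x + 3 = -x + 3, so 3*x**3 - 9*x**2 - 12*x = 0, which factors as 3*x*(x - 4)*(x + 1) = 0. The curves meet at x = -1, 0, 4.
On [-1, 0], y = 3*x**3 - 9*x**2 - 13*x + 3 is on top; that piece has area ∫[-1,0] (3*x**3 - 9*x**2 - 12*x) dx = 9/4.
On [0, 4], y = -x + 3 is on top; that piece has area ∫[0,4] (-(3*x**3 - 9*x**2 - 12*x)) dx = 96.
Total enclosed area = 9/4 + 96 = 393/4.

393/4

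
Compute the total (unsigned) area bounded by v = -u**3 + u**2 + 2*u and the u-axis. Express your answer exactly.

37/12

The curve meets the u-axis where -u**3 + u**2 + 2*u = 0, i.e. -u*(u - 2)*(u + 1) = 0, at u = -1, 0, 2.
On [-1, 0] the curve lies below the axis; ∫[-1,0] (-u**3 + u**2 + 2*u) du = -5/12, giving area 5/12.
On [0, 2] the curve lies above the axis; ∫[0,2] (-u**3 + u**2 + 2*u) du = 8/3, giving area 8/3.
Total area = 5/12 + 8/3 = 37/12.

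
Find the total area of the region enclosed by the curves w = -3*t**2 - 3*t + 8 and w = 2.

27/2

Set the curves equal: -3*t**2 - 3*t + 8 = 2, so -3*t**2 - 3*t + 6 = 0, which factors as -3*(t - 1)*(t + 2) = 0. The curves meet at t = -2, 1.
On [-2, 1], w = -3*t**2 - 3*t + 8 is on top; that piece has area ∫[-2,1] (-3*t**2 - 3*t + 6) dt = 27/2.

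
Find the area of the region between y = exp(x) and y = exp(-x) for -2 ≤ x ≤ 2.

The difference (exp(x)) - (exp(-x)) = exp(x) - exp(-x) changes sign at x = 0 inside [-2, 2], so split the integral there.
∫[-2,0] (exp(x) - exp(-x)) dx = -exp(2) - exp(-2) + 2; the area of that piece is -2 + exp(-2) + exp(2).
∫[0,2] (exp(x) - exp(-x)) dx = -2 + exp(-2) + exp(2).
Total area = (-2 + exp(-2) + exp(2)) + (-2 + exp(-2) + exp(2)) = -4 + 2*exp(-2) + 2*exp(2).

-4 + 2*exp(-2) + 2*exp(2)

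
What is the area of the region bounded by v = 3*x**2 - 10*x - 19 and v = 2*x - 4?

108

Set the curves equal: 3*x**2 - 10*x - 19 = 2*x - 4, so 3*x**2 - 12*x - 15 = 0, which factors as 3*(x - 5)*(x + 1) = 0. The curves meet at x = -1, 5.
On [-1, 5], v = 2*x - 4 is on top; that piece has area ∫[-1,5] (-(3*x**2 - 12*x - 15)) dx = 108.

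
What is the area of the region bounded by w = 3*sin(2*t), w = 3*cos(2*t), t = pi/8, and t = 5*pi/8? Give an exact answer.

3*sqrt(2)

On [pi/8, 5*pi/8], (3*sin(2*t)) - (3*cos(2*t)) = 3*sin(2*t) - 3*cos(2*t) is ≥ 0 throughout, so the area is a single integral of |3*sin(2*t) - 3*cos(2*t)|.
∫[pi/8,5*pi/8] (3*sin(2*t) - 3*cos(2*t)) dt = 3*sqrt(2).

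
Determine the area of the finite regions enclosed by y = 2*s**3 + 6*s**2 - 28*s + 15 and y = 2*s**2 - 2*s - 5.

Set the curves equal: 2*s**3 + 6*s**2 - 28*s + 15 = 2*s**2 - 2*s - 5, so 2*s**3 + 4*s**2 - 26*s + 20 = 0, which factors as 2*(s - 2)*(s - 1)*(s + 5) = 0. The curves meet at s = -5, 1, 2.
On [-5, 1], y = 2*s**3 + 6*s**2 - 28*s + 15 is on top; that piece has area ∫[-5,1] (2*s**3 + 4*s**2 - 26*s + 20) ds = 288.
On [1, 2], y = 2*s**2 - 2*s - 5 is on top; that piece has area ∫[1,2] (-(2*s**3 + 4*s**2 - 26*s + 20)) ds = 13/6.
Total enclosed area = 288 + 13/6 = 1741/6.

1741/6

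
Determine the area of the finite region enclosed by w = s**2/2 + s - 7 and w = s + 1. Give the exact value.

Set the curves equal: s**2/2 + s - 7 = s + 1, so s**2/2 - 8 = 0, which factors as (s - 4)*(s + 4)/2 = 0. The curves meet at s = -4, 4.
On [-4, 4], w = s + 1 is on top; that piece has area ∫[-4,4] (-(s**2/2 - 8)) ds = 128/3.

128/3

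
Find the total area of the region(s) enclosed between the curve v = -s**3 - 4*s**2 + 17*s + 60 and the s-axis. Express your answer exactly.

3901/12

The curve meets the s-axis where -s**3 - 4*s**2 + 17*s + 60 = 0, i.e. -(s - 4)*(s + 3)*(s + 5) = 0, at s = -5, -3, 4.
On [-5, -3] the curve lies below the axis; ∫[-5,-3] (-s**3 - 4*s**2 + 17*s + 60) ds = -32/3, giving area 32/3.
On [-3, 4] the curve lies above the axis; ∫[-3,4] (-s**3 - 4*s**2 + 17*s + 60) ds = 3773/12, giving area 3773/12.
Total area = 32/3 + 3773/12 = 3901/12.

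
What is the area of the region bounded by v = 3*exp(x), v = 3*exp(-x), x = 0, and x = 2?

-6 + 3*exp(-2) + 3*exp(2)

On [0, 2], (3*exp(x)) - (3*exp(-x)) = 3*exp(x) - 3*exp(-x) is ≥ 0 throughout, so the area is a single integral of |3*exp(x) - 3*exp(-x)|.
∫[0,2] (3*exp(x) - 3*exp(-x)) dx = -6 + 3*exp(-2) + 3*exp(2).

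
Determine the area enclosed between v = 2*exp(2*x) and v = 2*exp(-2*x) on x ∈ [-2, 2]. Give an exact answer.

-4 + 2*exp(-4) + 2*exp(4)

The difference (2*exp(2*x)) - (2*exp(-2*x)) = 2*exp(2*x) - 2*exp(-2*x) changes sign at x = 0 inside [-2, 2], so split the integral there.
∫[-2,0] (2*exp(2*x) - 2*exp(-2*x)) dx = -exp(4) - exp(-4) + 2; the area of that piece is -2 + exp(-4) + exp(4).
∫[0,2] (2*exp(2*x) - 2*exp(-2*x)) dx = -2 + exp(-4) + exp(4).
Total area = (-2 + exp(-4) + exp(4)) + (-2 + exp(-4) + exp(4)) = -4 + 2*exp(-4) + 2*exp(4).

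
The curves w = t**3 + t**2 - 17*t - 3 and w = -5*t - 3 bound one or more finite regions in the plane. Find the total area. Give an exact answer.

Set the curves equal: t**3 + t**2 - 17*t - 3 = -5*t - 3, so t**3 + t**2 - 12*t = 0, which factors as t*(t - 3)*(t + 4) = 0. The curves meet at t = -4, 0, 3.
On [-4, 0], w = t**3 + t**2 - 17*t - 3 is on top; that piece has area ∫[-4,0] (t**3 + t**2 - 12*t) dt = 160/3.
On [0, 3], w = -5*t - 3 is on top; that piece has area ∫[0,3] (-(t**3 + t**2 - 12*t)) dt = 99/4.
Total enclosed area = 160/3 + 99/4 = 937/12.

937/12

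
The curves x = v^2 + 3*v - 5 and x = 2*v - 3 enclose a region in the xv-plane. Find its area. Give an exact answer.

9/2

Both boundary curves give x as a function of v, so integrate with respect to v. Setting them equal: v^2 + v - 2 = 0, i.e. (v - 1)*(v + 2) = 0, so they meet at v = -2, 1.
For v in [-2, 1], x = v^2 + 3*v - 5 is on the left; area = ∫[-2,1] (-(v^2 + v - 2)) dv = 9/2.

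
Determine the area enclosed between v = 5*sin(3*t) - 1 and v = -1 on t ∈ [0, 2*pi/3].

20/3

The difference (5*sin(3*t) - 1) - (-1) = 5*sin(3*t) changes sign at t = pi/3 inside [0, 2*pi/3], so split the integral there.
∫[0,pi/3] (5*sin(3*t)) dt = 10/3.
∫[pi/3,2*pi/3] (5*sin(3*t)) dt = -10/3; the area of that piece is 10/3.
Total area = 10/3 + 10/3 = 20/3.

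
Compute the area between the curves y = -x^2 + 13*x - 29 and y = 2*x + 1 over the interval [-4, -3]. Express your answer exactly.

On [-4, -3], (-x^2 + 13*x - 29) - (2*x + 1) = -x^2 + 11*x - 30 is ≤ 0 throughout, so the area is a single integral of |-x^2 + 11*x - 30|.
∫[-4,-3] (-x^2 + 11*x - 30) dx = -485/6; the area of that piece is 485/6.

485/6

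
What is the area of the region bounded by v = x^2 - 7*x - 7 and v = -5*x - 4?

32/3

Set the curves equal: x^2 - 7*x - 7 = -5*x - 4, so x^2 - 2*x - 3 = 0, which factors as (x - 3)*(x + 1) = 0. The curves meet at x = -1, 3.
On [-1, 3], v = -5*x - 4 is on top; that piece has area ∫[-1,3] (-(x^2 - 2*x - 3)) dx = 32/3.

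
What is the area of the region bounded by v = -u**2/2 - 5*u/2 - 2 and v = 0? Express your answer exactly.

Set the curves equal: -u**2/2 - 5*u/2 - 2 = 0, so -u**2/2 - 5*u/2 - 2 = 0, which factors as -(u + 1)*(u + 4)/2 = 0. The curves meet at u = -4, -1.
On [-4, -1], v = -u**2/2 - 5*u/2 - 2 is on top; that piece has area ∫[-4,-1] (-u**2/2 - 5*u/2 - 2) du = 9/4.

9/4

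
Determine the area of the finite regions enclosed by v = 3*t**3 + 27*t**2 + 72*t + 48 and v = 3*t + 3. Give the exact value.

24

Set the curves equal: 3*t**3 + 27*t**2 + 72*t + 48 = 3*t + 3, so 3*t**3 + 27*t**2 + 69*t + 45 = 0, which factors as 3*(t + 1)*(t + 3)*(t + 5) = 0. The curves meet at t = -5, -3, -1.
On [-5, -3], v = 3*t**3 + 27*t**2 + 72*t + 48 is on top; that piece has area ∫[-5,-3] (3*t**3 + 27*t**2 + 69*t + 45) dt = 12.
On [-3, -1], v = 3*t + 3 is on top; that piece has area ∫[-3,-1] (-(3*t**3 + 27*t**2 + 69*t + 45)) dt = 12.
Total enclosed area = 12 + 12 = 24.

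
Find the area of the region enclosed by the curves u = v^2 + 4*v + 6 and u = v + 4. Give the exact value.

1/6

Both boundary curves give u as a function of v, so integrate with respect to v. Setting them equal: v^2 + 3*v + 2 = 0, i.e. (v + 1)*(v + 2) = 0, so they meet at v = -2, -1.
For v in [-2, -1], u = v^2 + 4*v + 6 is on the left; area = ∫[-2,-1] (-(v^2 + 3*v + 2)) dv = 1/6.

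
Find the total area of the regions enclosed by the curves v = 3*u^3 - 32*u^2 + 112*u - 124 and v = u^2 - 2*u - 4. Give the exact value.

37/4

Set the curves equal: 3*u^3 - 32*u^2 + 112*u - 124 = u^2 - 2*u - 4, so 3*u^3 - 33*u^2 + 114*u - 120 = 0, which factors as 3*(u - 5)*(u - 4)*(u - 2) = 0. The curves meet at u = 2, 4, 5.
On [2, 4], v = 3*u^3 - 32*u^2 + 112*u - 124 is on top; that piece has area ∫[2,4] (3*u^3 - 33*u^2 + 114*u - 120) du = 8.
On [4, 5], v = u^2 - 2*u - 4 is on top; that piece has area ∫[4,5] (-(3*u^3 - 33*u^2 + 114*u - 120)) du = 5/4.
Total enclosed area = 8 + 5/4 = 37/4.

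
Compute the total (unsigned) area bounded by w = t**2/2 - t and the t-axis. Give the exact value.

2/3

The curve meets the t-axis where t**2/2 - t = 0, i.e. t*(t - 2)/2 = 0, at t = 0, 2.
On [0, 2] the curve lies below the axis; ∫[0,2] (t**2/2 - t) dt = -2/3, giving area 2/3.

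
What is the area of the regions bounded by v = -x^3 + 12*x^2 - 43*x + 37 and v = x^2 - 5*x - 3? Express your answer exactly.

37/12

Set the curves equal: -x^3 + 12*x^2 - 43*x + 37 = x^2 - 5*x - 3, so -x^3 + 11*x^2 - 38*x + 40 = 0, which factors as -(x - 5)*(x - 4)*(x - 2) = 0. The curves meet at x = 2, 4, 5.
On [2, 4], v = x^2 - 5*x - 3 is on top; that piece has area ∫[2,4] (-(-x^3 + 11*x^2 - 38*x + 40)) dx = 8/3.
On [4, 5], v = -x^3 + 12*x^2 - 43*x + 37 is on top; that piece has area ∫[4,5] (-x^3 + 11*x^2 - 38*x + 40) dx = 5/12.
Total enclosed area = 8/3 + 5/12 = 37/12.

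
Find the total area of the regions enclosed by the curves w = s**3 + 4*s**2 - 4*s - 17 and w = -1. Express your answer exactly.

Set the curves equal: s**3 + 4*s**2 - 4*s - 17 = -1, so s**3 + 4*s**2 - 4*s - 16 = 0, which factors as (s - 2)*(s + 2)*(s + 4) = 0. The curves meet at s = -4, -2, 2.
On [-4, -2], w = s**3 + 4*s**2 - 4*s - 17 is on top; that piece has area ∫[-4,-2] (s**3 + 4*s**2 - 4*s - 16) ds = 20/3.
On [-2, 2], w = -1 is on top; that piece has area ∫[-2,2] (-(s**3 + 4*s**2 - 4*s - 16)) ds = 128/3.
Total enclosed area = 20/3 + 128/3 = 148/3.

148/3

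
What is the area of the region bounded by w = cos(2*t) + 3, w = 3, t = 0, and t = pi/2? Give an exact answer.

The difference (cos(2*t) + 3) - (3) = cos(2*t) changes sign at t = pi/4 inside [0, pi/2], so split the integral there.
∫[0,pi/4] (cos(2*t)) dt = 1/2.
∫[pi/4,pi/2] (cos(2*t)) dt = -1/2; the area of that piece is 1/2.
Total area = 1/2 + 1/2 = 1.

1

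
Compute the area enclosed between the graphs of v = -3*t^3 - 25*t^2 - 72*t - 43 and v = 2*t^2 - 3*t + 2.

24

Set the curves equal: -3*t^3 - 25*t^2 - 72*t - 43 = 2*t^2 - 3*t + 2, so -3*t^3 - 27*t^2 - 69*t - 45 = 0, which factors as -3*(t + 1)*(t + 3)*(t + 5) = 0. The curves meet at t = -5, -3, -1.
On [-5, -3], v = 2*t^2 - 3*t + 2 is on top; that piece has area ∫[-5,-3] (-(-3*t^3 - 27*t^2 - 69*t - 45)) dt = 12.
On [-3, -1], v = -3*t^3 - 25*t^2 - 72*t - 43 is on top; that piece has area ∫[-3,-1] (-3*t^3 - 27*t^2 - 69*t - 45) dt = 12.
Total enclosed area = 12 + 12 = 24.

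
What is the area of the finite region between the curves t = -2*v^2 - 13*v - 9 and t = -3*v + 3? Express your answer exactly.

1/3

Both boundary curves give t as a function of v, so integrate with respect to v. Setting them equal: -2*v^2 - 10*v - 12 = 0, i.e. -2*(v + 2)*(v + 3) = 0, so they meet at v = -3, -2.
For v in [-3, -2], t = -2*v^2 - 13*v - 9 is on the right; area = ∫[-3,-2] (-2*v^2 - 10*v - 12) dv = 1/3.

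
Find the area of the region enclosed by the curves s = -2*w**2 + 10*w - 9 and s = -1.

Both boundary curves give s as a function of w, so integrate with respect to w. Setting them equal: -2*w**2 + 10*w - 8 = 0, i.e. -2*(w - 4)*(w - 1) = 0, so they meet at w = 1, 4.
For w in [1, 4], s = -2*w**2 + 10*w - 9 is on the right; area = ∫[1,4] (-2*w**2 + 10*w - 8) dw = 9.

9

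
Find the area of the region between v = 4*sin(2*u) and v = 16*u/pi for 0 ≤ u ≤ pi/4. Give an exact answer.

2 - pi/2

On [0, pi/4], (4*sin(2*u)) - (16*u/pi) = -16*u/pi + 4*sin(2*u) is ≥ 0 throughout, so the area is a single integral of |-16*u/pi + 4*sin(2*u)|.
∫[0,pi/4] (-16*u/pi + 4*sin(2*u)) du = 2 - pi/2.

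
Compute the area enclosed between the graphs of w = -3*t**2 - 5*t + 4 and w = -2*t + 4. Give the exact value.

Set the curves equal: -3*t**2 - 5*t + 4 = -2*t + 4, so -3*t**2 - 3*t = 0, which factors as -3*t*(t + 1) = 0. The curves meet at t = -1, 0.
On [-1, 0], w = -3*t**2 - 5*t + 4 is on top; that piece has area ∫[-1,0] (-3*t**2 - 3*t) dt = 1/2.

1/2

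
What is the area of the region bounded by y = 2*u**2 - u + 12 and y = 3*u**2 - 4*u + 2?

343/6

Set the curves equal: 2*u**2 - u + 12 = 3*u**2 - 4*u + 2, so -u**2 + 3*u + 10 = 0, which factors as -(u - 5)*(u + 2) = 0. The curves meet at u = -2, 5.
On [-2, 5], y = 2*u**2 - u + 12 is on top; that piece has area ∫[-2,5] (-u**2 + 3*u + 10) du = 343/6.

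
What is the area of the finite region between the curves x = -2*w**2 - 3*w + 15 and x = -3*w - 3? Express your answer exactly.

72

Both boundary curves give x as a function of w, so integrate with respect to w. Setting them equal: -2*w**2 + 18 = 0, i.e. -2*(w - 3)*(w + 3) = 0, so they meet at w = -3, 3.
For w in [-3, 3], x = -2*w**2 - 3*w + 15 is on the right; area = ∫[-3,3] (-2*w**2 + 18) dw = 72.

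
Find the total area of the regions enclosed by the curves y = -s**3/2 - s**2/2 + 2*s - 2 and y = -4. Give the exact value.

Set the curves equal: -s**3/2 - s**2/2 + 2*s - 2 = -4, so -s**3/2 - s**2/2 + 2*s + 2 = 0, which factors as -(s - 2)*(s + 1)*(s + 2)/2 = 0. The curves meet at s = -2, -1, 2.
On [-2, -1], y = -4 is on top; that piece has area ∫[-2,-1] (-(-s**3/2 - s**2/2 + 2*s + 2)) ds = 7/24.
On [-1, 2], y = -s**3/2 - s**2/2 + 2*s - 2 is on top; that piece has area ∫[-1,2] (-s**3/2 - s**2/2 + 2*s + 2) ds = 45/8.
Total enclosed area = 7/24 + 45/8 = 71/12.

71/12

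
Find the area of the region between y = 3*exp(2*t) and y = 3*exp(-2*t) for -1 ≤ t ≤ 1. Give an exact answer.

The difference (3*exp(2*t)) - (3*exp(-2*t)) = 3*exp(2*t) - 3*exp(-2*t) changes sign at t = 0 inside [-1, 1], so split the integral there.
∫[-1,0] (3*exp(2*t) - 3*exp(-2*t)) dt = -3*exp(2)/2 - 3*exp(-2)/2 + 3; the area of that piece is -3 + 3*exp(-2)/2 + 3*exp(2)/2.
∫[0,1] (3*exp(2*t) - 3*exp(-2*t)) dt = -3 + 3*exp(-2)/2 + 3*exp(2)/2.
Total area = (-3 + 3*exp(-2)/2 + 3*exp(2)/2) + (-3 + 3*exp(-2)/2 + 3*exp(2)/2) = -6 + 3*exp(-2) + 3*exp(2).

-6 + 3*exp(-2) + 3*exp(2)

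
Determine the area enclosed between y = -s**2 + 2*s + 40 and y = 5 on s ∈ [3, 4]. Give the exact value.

89/3

On [3, 4], (-s**2 + 2*s + 40) - (5) = -s**2 + 2*s + 35 is ≥ 0 throughout, so the area is a single integral of |-s**2 + 2*s + 35|.
∫[3,4] (-s**2 + 2*s + 35) ds = 89/3.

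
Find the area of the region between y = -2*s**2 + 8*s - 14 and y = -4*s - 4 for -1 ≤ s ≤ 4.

118/3

The difference (-2*s**2 + 8*s - 14) - (-4*s - 4) = -2*s**2 + 12*s - 10 changes sign at s = 1 inside [-1, 4], so split the integral there.
∫[-1,1] (-2*s**2 + 12*s - 10) ds = -64/3; the area of that piece is 64/3.
∫[1,4] (-2*s**2 + 12*s - 10) ds = 18.
Total area = 64/3 + 18 = 118/3.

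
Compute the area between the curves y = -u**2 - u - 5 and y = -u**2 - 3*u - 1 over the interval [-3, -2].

On [-3, -2], (-u**2 - u - 5) - (-u**2 - 3*u - 1) = 2*u - 4 is ≤ 0 throughout, so the area is a single integral of |2*u - 4|.
∫[-3,-2] (2*u - 4) du = -9; the area of that piece is 9.

9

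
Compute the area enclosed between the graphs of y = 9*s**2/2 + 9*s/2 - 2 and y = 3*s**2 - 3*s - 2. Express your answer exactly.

125/4

Set the curves equal: 9*s**2/2 + 9*s/2 - 2 = 3*s**2 - 3*s - 2, so 3*s**2/2 + 15*s/2 = 0, which factors as 3*s*(s + 5)/2 = 0. The curves meet at s = -5, 0.
On [-5, 0], y = 3*s**2 - 3*s - 2 is on top; that piece has area ∫[-5,0] (-(3*s**2/2 + 15*s/2)) ds = 125/4.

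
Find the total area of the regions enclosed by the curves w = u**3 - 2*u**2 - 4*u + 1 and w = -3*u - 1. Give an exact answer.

Set the curves equal: u**3 - 2*u**2 - 4*u + 1 = -3*u - 1, so u**3 - 2*u**2 - u + 2 = 0, which factors as (u - 2)*(u - 1)*(u + 1) = 0. The curves meet at u = -1, 1, 2.
On [-1, 1], w = u**3 - 2*u**2 - 4*u + 1 is on top; that piece has area ∫[-1,1] (u**3 - 2*u**2 - u + 2) du = 8/3.
On [1, 2], w = -3*u - 1 is on top; that piece has area ∫[1,2] (-(u**3 - 2*u**2 - u + 2)) du = 5/12.
Total enclosed area = 8/3 + 5/12 = 37/12.

37/12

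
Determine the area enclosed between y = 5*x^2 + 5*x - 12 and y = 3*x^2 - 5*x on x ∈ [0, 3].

119/3

The difference (5*x^2 + 5*x - 12) - (3*x^2 - 5*x) = 2*x^2 + 10*x - 12 changes sign at x = 1 inside [0, 3], so split the integral there.
∫[0,1] (2*x^2 + 10*x - 12) dx = -19/3; the area of that piece is 19/3.
∫[1,3] (2*x^2 + 10*x - 12) dx = 100/3.
Total area = 19/3 + 100/3 = 119/3.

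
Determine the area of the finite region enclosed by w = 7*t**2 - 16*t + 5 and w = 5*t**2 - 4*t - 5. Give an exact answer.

Set the curves equal: 7*t**2 - 16*t + 5 = 5*t**2 - 4*t - 5, so 2*t**2 - 12*t + 10 = 0, which factors as 2*(t - 5)*(t - 1) = 0. The curves meet at t = 1, 5.
On [1, 5], w = 5*t**2 - 4*t - 5 is on top; that piece has area ∫[1,5] (-(2*t**2 - 12*t + 10)) dt = 64/3.

64/3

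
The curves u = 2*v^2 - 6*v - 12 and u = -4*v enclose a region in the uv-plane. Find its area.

Both boundary curves give u as a function of v, so integrate with respect to v. Setting them equal: 2*v^2 - 2*v - 12 = 0, i.e. 2*(v - 3)*(v + 2) = 0, so they meet at v = -2, 3.
For v in [-2, 3], u = 2*v^2 - 6*v - 12 is on the left; area = ∫[-2,3] (-(2*v^2 - 2*v - 12)) dv = 125/3.

125/3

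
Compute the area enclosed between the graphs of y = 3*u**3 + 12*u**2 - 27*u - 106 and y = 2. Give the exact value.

Set the curves equal: 3*u**3 + 12*u**2 - 27*u - 106 = 2, so 3*u**3 + 12*u**2 - 27*u - 108 = 0, which factors as 3*(u - 3)*(u + 3)*(u + 4) = 0. The curves meet at u = -4, -3, 3.
On [-4, -3], y = 3*u**3 + 12*u**2 - 27*u - 106 is on top; that piece has area ∫[-4,-3] (3*u**3 + 12*u**2 - 27*u - 108) du = 13/4.
On [-3, 3], y = 2 is on top; that piece has area ∫[-3,3] (-(3*u**3 + 12*u**2 - 27*u - 108)) du = 432.
Total enclosed area = 13/4 + 432 = 1741/4.

1741/4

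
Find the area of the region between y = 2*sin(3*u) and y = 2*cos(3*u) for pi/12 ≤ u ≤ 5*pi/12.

4*sqrt(2)/3

On [pi/12, 5*pi/12], (2*sin(3*u)) - (2*cos(3*u)) = 2*sin(3*u) - 2*cos(3*u) is ≥ 0 throughout, so the area is a single integral of |2*sin(3*u) - 2*cos(3*u)|.
∫[pi/12,5*pi/12] (2*sin(3*u) - 2*cos(3*u)) du = 4*sqrt(2)/3.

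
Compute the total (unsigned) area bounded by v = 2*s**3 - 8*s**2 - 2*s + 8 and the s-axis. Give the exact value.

253/6

The curve meets the s-axis where 2*s**3 - 8*s**2 - 2*s + 8 = 0, i.e. 2*(s - 4)*(s - 1)*(s + 1) = 0, at s = -1, 1, 4.
On [-1, 1] the curve lies above the axis; ∫[-1,1] (2*s**3 - 8*s**2 - 2*s + 8) ds = 32/3, giving area 32/3.
On [1, 4] the curve lies below the axis; ∫[1,4] (2*s**3 - 8*s**2 - 2*s + 8) ds = -63/2, giving area 63/2.
Total area = 32/3 + 63/2 = 253/6.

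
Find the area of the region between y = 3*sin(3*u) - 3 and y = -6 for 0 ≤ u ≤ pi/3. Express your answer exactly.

On [0, pi/3], (3*sin(3*u) - 3) - (-6) = 3*sin(3*u) + 3 is ≥ 0 throughout, so the area is a single integral of |3*sin(3*u) + 3|.
∫[0,pi/3] (3*sin(3*u) + 3) du = 2 + pi.

2 + pi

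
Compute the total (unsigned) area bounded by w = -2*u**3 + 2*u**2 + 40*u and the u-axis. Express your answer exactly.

2521/6

The curve meets the u-axis where -2*u**3 + 2*u**2 + 40*u = 0, i.e. -2*u*(u - 5)*(u + 4) = 0, at u = -4, 0, 5.
On [-4, 0] the curve lies below the axis; ∫[-4,0] (-2*u**3 + 2*u**2 + 40*u) du = -448/3, giving area 448/3.
On [0, 5] the curve lies above the axis; ∫[0,5] (-2*u**3 + 2*u**2 + 40*u) du = 1625/6, giving area 1625/6.
Total area = 448/3 + 1625/6 = 2521/6.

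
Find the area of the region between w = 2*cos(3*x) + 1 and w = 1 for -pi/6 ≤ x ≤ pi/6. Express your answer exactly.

4/3

On [-pi/6, pi/6], (2*cos(3*x) + 1) - (1) = 2*cos(3*x) is ≥ 0 throughout, so the area is a single integral of |2*cos(3*x)|.
∫[-pi/6,pi/6] (2*cos(3*x)) dx = 4/3.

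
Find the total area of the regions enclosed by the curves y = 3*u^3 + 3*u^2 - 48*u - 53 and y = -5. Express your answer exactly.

Set the curves equal: 3*u^3 + 3*u^2 - 48*u - 53 = -5, so 3*u^3 + 3*u^2 - 48*u - 48 = 0, which factors as 3*(u - 4)*(u + 1)*(u + 4) = 0. The curves meet at u = -4, -1, 4.
On [-4, -1], y = 3*u^3 + 3*u^2 - 48*u - 53 is on top; that piece has area ∫[-4,-1] (3*u^3 + 3*u^2 - 48*u - 48) du = 351/4.
On [-1, 4], y = -5 is on top; that piece has area ∫[-1,4] (-(3*u^3 + 3*u^2 - 48*u - 48)) du = 1375/4.
Total enclosed area = 351/4 + 1375/4 = 863/2.

863/2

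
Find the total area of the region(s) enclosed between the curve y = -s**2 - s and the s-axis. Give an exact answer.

1/6

The curve meets the s-axis where -s**2 - s = 0, i.e. -s*(s + 1) = 0, at s = -1, 0.
On [-1, 0] the curve lies above the axis; ∫[-1,0] (-s**2 - s) ds = 1/6, giving area 1/6.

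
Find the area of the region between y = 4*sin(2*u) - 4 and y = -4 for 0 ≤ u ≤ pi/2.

On [0, pi/2], (4*sin(2*u) - 4) - (-4) = 4*sin(2*u) is ≥ 0 throughout, so the area is a single integral of |4*sin(2*u)|.
∫[0,pi/2] (4*sin(2*u)) du = 4.

4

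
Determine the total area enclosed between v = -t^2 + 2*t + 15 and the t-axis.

The curve meets the t-axis where -t^2 + 2*t + 15 = 0, i.e. -(t - 5)*(t + 3) = 0, at t = -3, 5.
On [-3, 5] the curve lies above the axis; ∫[-3,5] (-t^2 + 2*t + 15) dt = 256/3, giving area 256/3.

256/3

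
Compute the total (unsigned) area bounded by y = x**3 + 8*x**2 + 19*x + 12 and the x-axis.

37/12

The curve meets the x-axis where x**3 + 8*x**2 + 19*x + 12 = 0, i.e. (x + 1)*(x + 3)*(x + 4) = 0, at x = -4, -3, -1.
On [-4, -3] the curve lies above the axis; ∫[-4,-3] (x**3 + 8*x**2 + 19*x + 12) dx = 5/12, giving area 5/12.
On [-3, -1] the curve lies below the axis; ∫[-3,-1] (x**3 + 8*x**2 + 19*x + 12) dx = -8/3, giving area 8/3.
Total area = 5/12 + 8/3 = 37/12.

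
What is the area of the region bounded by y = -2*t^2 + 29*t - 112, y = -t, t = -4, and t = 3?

2849/3

On [-4, 3], (-2*t^2 + 29*t - 112) - (-t) = -2*t^2 + 30*t - 112 is ≤ 0 throughout, so the area is a single integral of |-2*t^2 + 30*t - 112|.
∫[-4,3] (-2*t^2 + 30*t - 112) dt = -2849/3; the area of that piece is 2849/3.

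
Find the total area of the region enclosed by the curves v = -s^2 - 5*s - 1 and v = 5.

Set the curves equal: -s^2 - 5*s - 1 = 5, so -s^2 - 5*s - 6 = 0, which factors as -(s + 2)*(s + 3) = 0. The curves meet at s = -3, -2.
On [-3, -2], v = -s^2 - 5*s - 1 is on top; that piece has area ∫[-3,-2] (-s^2 - 5*s - 6) ds = 1/6.

1/6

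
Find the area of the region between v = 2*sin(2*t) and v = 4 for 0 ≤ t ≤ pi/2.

On [0, pi/2], (2*sin(2*t)) - (4) = 2*sin(2*t) - 4 is ≤ 0 throughout, so the area is a single integral of |2*sin(2*t) - 4|.
∫[0,pi/2] (2*sin(2*t) - 4) dt = 2 - 2*pi; the area of that piece is -2 + 2*pi.

-2 + 2*pi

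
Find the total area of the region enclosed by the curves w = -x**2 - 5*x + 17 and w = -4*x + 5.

Set the curves equal: -x**2 - 5*x + 17 = -4*x + 5, so -x**2 - x + 12 = 0, which factors as -(x - 3)*(x + 4) = 0. The curves meet at x = -4, 3.
On [-4, 3], w = -x**2 - 5*x + 17 is on top; that piece has area ∫[-4,3] (-x**2 - x + 12) dx = 343/6.

343/6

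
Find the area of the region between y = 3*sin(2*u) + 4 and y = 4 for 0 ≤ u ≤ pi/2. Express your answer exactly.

3

On [0, pi/2], (3*sin(2*u) + 4) - (4) = 3*sin(2*u) is ≥ 0 throughout, so the area is a single integral of |3*sin(2*u)|.
∫[0,pi/2] (3*sin(2*u)) du = 3.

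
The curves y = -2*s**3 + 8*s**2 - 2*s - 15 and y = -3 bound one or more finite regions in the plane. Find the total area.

71/3

Set the curves equal: -2*s**3 + 8*s**2 - 2*s - 15 = -3, so -2*s**3 + 8*s**2 - 2*s - 12 = 0, which factors as -2*(s - 3)*(s - 2)*(s + 1) = 0. The curves meet at s = -1, 2, 3.
On [-1, 2], y = -3 is on top; that piece has area ∫[-1,2] (-(-2*s**3 + 8*s**2 - 2*s - 12)) ds = 45/2.
On [2, 3], y = -2*s**3 + 8*s**2 - 2*s - 15 is on top; that piece has area ∫[2,3] (-2*s**3 + 8*s**2 - 2*s - 12) ds = 7/6.
Total enclosed area = 45/2 + 7/6 = 71/3.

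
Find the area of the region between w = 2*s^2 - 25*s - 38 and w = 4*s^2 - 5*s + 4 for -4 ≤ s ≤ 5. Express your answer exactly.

The difference (2*s^2 - 25*s - 38) - (4*s^2 - 5*s + 4) = -2*s^2 - 20*s - 42 changes sign at s = -3 inside [-4, 5], so split the integral there.
∫[-4,-3] (-2*s^2 - 20*s - 42) ds = 10/3.
∫[-3,5] (-2*s^2 - 20*s - 42) ds = -1792/3; the area of that piece is 1792/3.
Total area = 10/3 + 1792/3 = 1802/3.

1802/3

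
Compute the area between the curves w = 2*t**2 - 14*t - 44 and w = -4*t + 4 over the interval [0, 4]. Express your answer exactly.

On [0, 4], (2*t**2 - 14*t - 44) - (-4*t + 4) = 2*t**2 - 10*t - 48 is ≤ 0 throughout, so the area is a single integral of |2*t**2 - 10*t - 48|.
∫[0,4] (2*t**2 - 10*t - 48) dt = -688/3; the area of that piece is 688/3.

688/3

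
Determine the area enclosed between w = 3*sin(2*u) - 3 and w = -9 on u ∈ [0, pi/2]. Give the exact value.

On [0, pi/2], (3*sin(2*u) - 3) - (-9) = 3*sin(2*u) + 6 is ≥ 0 throughout, so the area is a single integral of |3*sin(2*u) + 6|.
∫[0,pi/2] (3*sin(2*u) + 6) du = 3 + 3*pi.

3 + 3*pi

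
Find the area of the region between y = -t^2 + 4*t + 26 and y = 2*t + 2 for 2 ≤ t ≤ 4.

On [2, 4], (-t^2 + 4*t + 26) - (2*t + 2) = -t^2 + 2*t + 24 is ≥ 0 throughout, so the area is a single integral of |-t^2 + 2*t + 24|.
∫[2,4] (-t^2 + 2*t + 24) dt = 124/3.

124/3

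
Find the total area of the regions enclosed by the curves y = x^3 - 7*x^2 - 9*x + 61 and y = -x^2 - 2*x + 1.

Set the curves equal: x^3 - 7*x^2 - 9*x + 61 = -x^2 - 2*x + 1, so x^3 - 6*x^2 - 7*x + 60 = 0, which factors as (x - 5)*(x - 4)*(x + 3) = 0. The curves meet at x = -3, 4, 5.
On [-3, 4], y = x^3 - 7*x^2 - 9*x + 61 is on top; that piece has area ∫[-3,4] (x^3 - 6*x^2 - 7*x + 60) dx = 1029/4.
On [4, 5], y = -x^2 - 2*x + 1 is on top; that piece has area ∫[4,5] (-(x^3 - 6*x^2 - 7*x + 60)) dx = 5/4.
Total enclosed area = 1029/4 + 5/4 = 517/2.

517/2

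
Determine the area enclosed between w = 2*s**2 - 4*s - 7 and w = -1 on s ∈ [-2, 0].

8

The difference (2*s**2 - 4*s - 7) - (-1) = 2*s**2 - 4*s - 6 changes sign at s = -1 inside [-2, 0], so split the integral there.
∫[-2,-1] (2*s**2 - 4*s - 6) ds = 14/3.
∫[-1,0] (2*s**2 - 4*s - 6) ds = -10/3; the area of that piece is 10/3.
Total area = 14/3 + 10/3 = 8.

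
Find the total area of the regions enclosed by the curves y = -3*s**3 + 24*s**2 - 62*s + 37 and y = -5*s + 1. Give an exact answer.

Set the curves equal: -3*s**3 + 24*s**2 - 62*s + 37 = -5*s + 1, so -3*s**3 + 24*s**2 - 57*s + 36 = 0, which factors as -3*(s - 4)*(s - 3)*(s - 1) = 0. The curves meet at s = 1, 3, 4.
On [1, 3], y = -5*s + 1 is on top; that piece has area ∫[1,3] (-(-3*s**3 + 24*s**2 - 57*s + 36)) ds = 8.
On [3, 4], y = -3*s**3 + 24*s**2 - 62*s + 37 is on top; that piece has area ∫[3,4] (-3*s**3 + 24*s**2 - 57*s + 36) ds = 5/4.
Total enclosed area = 8 + 5/4 = 37/4.

37/4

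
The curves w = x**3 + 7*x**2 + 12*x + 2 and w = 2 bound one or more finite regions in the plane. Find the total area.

71/6

Set the curves equal: x**3 + 7*x**2 + 12*x + 2 = 2, so x**3 + 7*x**2 + 12*x = 0, which factors as x*(x + 3)*(x + 4) = 0. The curves meet at x = -4, -3, 0.
On [-4, -3], w = x**3 + 7*x**2 + 12*x + 2 is on top; that piece has area ∫[-4,-3] (x**3 + 7*x**2 + 12*x) dx = 7/12.
On [-3, 0], w = 2 is on top; that piece has area ∫[-3,0] (-(x**3 + 7*x**2 + 12*x)) dx = 45/4.
Total enclosed area = 7/12 + 45/4 = 71/6.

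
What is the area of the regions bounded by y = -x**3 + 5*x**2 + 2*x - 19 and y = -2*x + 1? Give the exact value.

937/12

Set the curves equal: -x**3 + 5*x**2 + 2*x - 19 = -2*x + 1, so -x**3 + 5*x**2 + 4*x - 20 = 0, which factors as -(x - 5)*(x - 2)*(x + 2) = 0. The curves meet at x = -2, 2, 5.
On [-2, 2], y = -2*x + 1 is on top; that piece has area ∫[-2,2] (-(-x**3 + 5*x**2 + 4*x - 20)) dx = 160/3.
On [2, 5], y = -x**3 + 5*x**2 + 2*x - 19 is on top; that piece has area ∫[2,5] (-x**3 + 5*x**2 + 4*x - 20) dx = 99/4.
Total enclosed area = 160/3 + 99/4 = 937/12.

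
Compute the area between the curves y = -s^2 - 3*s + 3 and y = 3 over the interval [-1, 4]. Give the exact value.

The difference (-s^2 - 3*s + 3) - (3) = -s^2 - 3*s changes sign at s = 0 inside [-1, 4], so split the integral there.
∫[-1,0] (-s^2 - 3*s) ds = 7/6.
∫[0,4] (-s^2 - 3*s) ds = -136/3; the area of that piece is 136/3.
Total area = 7/6 + 136/3 = 93/2.

93/2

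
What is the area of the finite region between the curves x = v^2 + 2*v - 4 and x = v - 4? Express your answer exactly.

Both boundary curves give x as a function of v, so integrate with respect to v. Setting them equal: v^2 + v = 0, i.e. v*(v + 1) = 0, so they meet at v = -1, 0.
For v in [-1, 0], x = v^2 + 2*v - 4 is on the left; area = ∫[-1,0] (-(v^2 + v)) dv = 1/6.

1/6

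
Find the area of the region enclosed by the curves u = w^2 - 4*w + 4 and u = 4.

32/3

Both boundary curves give u as a function of w, so integrate with respect to w. Setting them equal: w^2 - 4*w = 0, i.e. w*(w - 4) = 0, so they meet at w = 0, 4.
For w in [0, 4], u = w^2 - 4*w + 4 is on the left; area = ∫[0,4] (-(w^2 - 4*w)) dw = 32/3.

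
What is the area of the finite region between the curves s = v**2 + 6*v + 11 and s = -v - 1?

Both boundary curves give s as a function of v, so integrate with respect to v. Setting them equal: v**2 + 7*v + 12 = 0, i.e. (v + 3)*(v + 4) = 0, so they meet at v = -4, -3.
For v in [-4, -3], s = v**2 + 6*v + 11 is on the left; area = ∫[-4,-3] (-(v**2 + 7*v + 12)) dv = 1/6.

1/6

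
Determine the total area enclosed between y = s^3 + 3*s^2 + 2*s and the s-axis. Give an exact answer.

The curve meets the s-axis where s^3 + 3*s^2 + 2*s = 0, i.e. s*(s + 1)*(s + 2) = 0, at s = -2, -1, 0.
On [-2, -1] the curve lies above the axis; ∫[-2,-1] (s^3 + 3*s^2 + 2*s) ds = 1/4, giving area 1/4.
On [-1, 0] the curve lies below the axis; ∫[-1,0] (s^3 + 3*s^2 + 2*s) ds = -1/4, giving area 1/4.
Total area = 1/4 + 1/4 = 1/2.

1/2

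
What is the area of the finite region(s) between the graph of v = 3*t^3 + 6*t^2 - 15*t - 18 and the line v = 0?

253/4

The curve meets the t-axis where 3*t^3 + 6*t^2 - 15*t - 18 = 0, i.e. 3*(t - 2)*(t + 1)*(t + 3) = 0, at t = -3, -1, 2.
On [-3, -1] the curve lies above the axis; ∫[-3,-1] (3*t^3 + 6*t^2 - 15*t - 18) dt = 16, giving area 16.
On [-1, 2] the curve lies below the axis; ∫[-1,2] (3*t^3 + 6*t^2 - 15*t - 18) dt = -189/4, giving area 189/4.
Total area = 16 + 189/4 = 253/4.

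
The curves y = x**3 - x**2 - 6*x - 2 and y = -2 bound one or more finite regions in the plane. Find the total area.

253/12

Set the curves equal: x**3 - x**2 - 6*x - 2 = -2, so x**3 - x**2 - 6*x = 0, which factors as x*(x - 3)*(x + 2) = 0. The curves meet at x = -2, 0, 3.
On [-2, 0], y = x**3 - x**2 - 6*x - 2 is on top; that piece has area ∫[-2,0] (x**3 - x**2 - 6*x) dx = 16/3.
On [0, 3], y = -2 is on top; that piece has area ∫[0,3] (-(x**3 - x**2 - 6*x)) dx = 63/4.
Total enclosed area = 16/3 + 63/4 = 253/12.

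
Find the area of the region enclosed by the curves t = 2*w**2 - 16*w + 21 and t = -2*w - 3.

Both boundary curves give t as a function of w, so integrate with respect to w. Setting them equal: 2*w**2 - 14*w + 24 = 0, i.e. 2*(w - 4)*(w - 3) = 0, so they meet at w = 3, 4.
For w in [3, 4], t = 2*w**2 - 16*w + 21 is on the left; area = ∫[3,4] (-(2*w**2 - 14*w + 24)) dw = 1/3.

1/3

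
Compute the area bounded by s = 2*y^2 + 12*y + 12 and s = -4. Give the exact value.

Both boundary curves give s as a function of y, so integrate with respect to y. Setting them equal: 2*y^2 + 12*y + 16 = 0, i.e. 2*(y + 2)*(y + 4) = 0, so they meet at y = -4, -2.
For y in [-4, -2], s = 2*y^2 + 12*y + 12 is on the left; area = ∫[-4,-2] (-(2*y^2 + 12*y + 16)) dy = 8/3.

8/3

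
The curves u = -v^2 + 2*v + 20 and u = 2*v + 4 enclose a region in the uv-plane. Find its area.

256/3

Both boundary curves give u as a function of v, so integrate with respect to v. Setting them equal: -v^2 + 16 = 0, i.e. -(v - 4)*(v + 4) = 0, so they meet at v = -4, 4.
For v in [-4, 4], u = -v^2 + 2*v + 20 is on the right; area = ∫[-4,4] (-v^2 + 16) dv = 256/3.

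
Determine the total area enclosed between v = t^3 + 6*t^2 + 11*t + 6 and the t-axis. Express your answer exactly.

The curve meets the t-axis where t^3 + 6*t^2 + 11*t + 6 = 0, i.e. (t + 1)*(t + 2)*(t + 3) = 0, at t = -3, -2, -1.
On [-3, -2] the curve lies above the axis; ∫[-3,-2] (t^3 + 6*t^2 + 11*t + 6) dt = 1/4, giving area 1/4.
On [-2, -1] the curve lies below the axis; ∫[-2,-1] (t^3 + 6*t^2 + 11*t + 6) dt = -1/4, giving area 1/4.
Total area = 1/4 + 1/4 = 1/2.

1/2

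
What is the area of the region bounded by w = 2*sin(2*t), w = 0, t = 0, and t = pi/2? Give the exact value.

On [0, pi/2], (2*sin(2*t)) - (0) = 2*sin(2*t) is ≥ 0 throughout, so the area is a single integral of |2*sin(2*t)|.
∫[0,pi/2] (2*sin(2*t)) dt = 2.

2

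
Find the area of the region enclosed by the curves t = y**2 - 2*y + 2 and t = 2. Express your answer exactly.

Both boundary curves give t as a function of y, so integrate with respect to y. Setting them equal: y**2 - 2*y = 0, i.e. y*(y - 2) = 0, so they meet at y = 0, 2.
For y in [0, 2], t = y**2 - 2*y + 2 is on the left; area = ∫[0,2] (-(y**2 - 2*y)) dy = 4/3.

4/3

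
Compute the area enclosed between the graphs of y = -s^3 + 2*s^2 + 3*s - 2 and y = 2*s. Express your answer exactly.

37/12

Set the curves equal: -s^3 + 2*s^2 + 3*s - 2 = 2*s, so -s^3 + 2*s^2 + s - 2 = 0, which factors as -(s - 2)*(s - 1)*(s + 1) = 0. The curves meet at s = -1, 1, 2.
On [-1, 1], y = 2*s is on top; that piece has area ∫[-1,1] (-(-s^3 + 2*s^2 + s - 2)) ds = 8/3.
On [1, 2], y = -s^3 + 2*s^2 + 3*s - 2 is on top; that piece has area ∫[1,2] (-s^3 + 2*s^2 + s - 2) ds = 5/12.
Total enclosed area = 8/3 + 5/12 = 37/12.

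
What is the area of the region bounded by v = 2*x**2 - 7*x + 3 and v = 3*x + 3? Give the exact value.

Set the curves equal: 2*x**2 - 7*x + 3 = 3*x + 3, so 2*x**2 - 10*x = 0, which factors as 2*x*(x - 5) = 0. The curves meet at x = 0, 5.
On [0, 5], v = 3*x + 3 is on top; that piece has area ∫[0,5] (-(2*x**2 - 10*x)) dx = 125/3.

125/3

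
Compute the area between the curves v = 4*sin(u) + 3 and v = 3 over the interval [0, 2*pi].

16

The difference (4*sin(u) + 3) - (3) = 4*sin(u) changes sign at u = pi inside [0, 2*pi], so split the integral there.
∫[0,pi] (4*sin(u)) du = 8.
∫[pi,2*pi] (4*sin(u)) du = -8; the area of that piece is 8.
Total area = 8 + 8 = 16.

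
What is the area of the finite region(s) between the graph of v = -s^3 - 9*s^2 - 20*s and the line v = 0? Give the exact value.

131/4

The curve meets the s-axis where -s^3 - 9*s^2 - 20*s = 0, i.e. -s*(s + 4)*(s + 5) = 0, at s = -5, -4, 0.
On [-5, -4] the curve lies below the axis; ∫[-5,-4] (-s^3 - 9*s^2 - 20*s) ds = -3/4, giving area 3/4.
On [-4, 0] the curve lies above the axis; ∫[-4,0] (-s^3 - 9*s^2 - 20*s) ds = 32, giving area 32.
Total area = 3/4 + 32 = 131/4.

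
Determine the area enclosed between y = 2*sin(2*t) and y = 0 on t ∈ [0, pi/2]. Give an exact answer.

2

On [0, pi/2], (2*sin(2*t)) - (0) = 2*sin(2*t) is ≥ 0 throughout, so the area is a single integral of |2*sin(2*t)|.
∫[0,pi/2] (2*sin(2*t)) dt = 2.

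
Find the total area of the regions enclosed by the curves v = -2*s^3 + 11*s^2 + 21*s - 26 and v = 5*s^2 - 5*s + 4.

Set the curves equal: -2*s^3 + 11*s^2 + 21*s - 26 = 5*s^2 - 5*s + 4, so -2*s^3 + 6*s^2 + 26*s - 30 = 0, which factors as -2*(s - 5)*(s - 1)*(s + 3) = 0. The curves meet at s = -3, 1, 5.
On [-3, 1], v = 5*s^2 - 5*s + 4 is on top; that piece has area ∫[-3,1] (-(-2*s^3 + 6*s^2 + 26*s - 30)) ds = 128.
On [1, 5], v = -2*s^3 + 11*s^2 + 21*s - 26 is on top; that piece has area ∫[1,5] (-2*s^3 + 6*s^2 + 26*s - 30) ds = 128.
Total enclosed area = 128 + 128 = 256.

256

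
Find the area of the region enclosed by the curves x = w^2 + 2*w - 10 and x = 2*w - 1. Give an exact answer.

36

Both boundary curves give x as a function of w, so integrate with respect to w. Setting them equal: w^2 - 9 = 0, i.e. (w - 3)*(w + 3) = 0, so they meet at w = -3, 3.
For w in [-3, 3], x = w^2 + 2*w - 10 is on the left; area = ∫[-3,3] (-(w^2 - 9)) dw = 36.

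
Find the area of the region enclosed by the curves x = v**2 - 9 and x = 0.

Both boundary curves give x as a function of v, so integrate with respect to v. Setting them equal: v**2 - 9 = 0, i.e. (v - 3)*(v + 3) = 0, so they meet at v = -3, 3.
For v in [-3, 3], x = v**2 - 9 is on the left; area = ∫[-3,3] (-(v**2 - 9)) dv = 36.

36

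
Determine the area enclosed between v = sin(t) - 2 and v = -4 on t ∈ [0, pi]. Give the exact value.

On [0, pi], (sin(t) - 2) - (-4) = sin(t) + 2 is ≥ 0 throughout, so the area is a single integral of |sin(t) + 2|.
∫[0,pi] (sin(t) + 2) dt = 2 + 2*pi.

2 + 2*pi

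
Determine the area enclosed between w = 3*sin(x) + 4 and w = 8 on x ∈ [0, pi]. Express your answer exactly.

On [0, pi], (3*sin(x) + 4) - (8) = 3*sin(x) - 4 is ≤ 0 throughout, so the area is a single integral of |3*sin(x) - 4|.
∫[0,pi] (3*sin(x) - 4) dx = 6 - 4*pi; the area of that piece is -6 + 4*pi.

-6 + 4*pi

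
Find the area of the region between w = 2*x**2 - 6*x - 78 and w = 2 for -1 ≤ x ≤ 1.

On [-1, 1], (2*x**2 - 6*x - 78) - (2) = 2*x**2 - 6*x - 80 is ≤ 0 throughout, so the area is a single integral of |2*x**2 - 6*x - 80|.
∫[-1,1] (2*x**2 - 6*x - 80) dx = -476/3; the area of that piece is 476/3.

476/3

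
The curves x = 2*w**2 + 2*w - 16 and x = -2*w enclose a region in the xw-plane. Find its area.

72

Both boundary curves give x as a function of w, so integrate with respect to w. Setting them equal: 2*w**2 + 4*w - 16 = 0, i.e. 2*(w - 2)*(w + 4) = 0, so they meet at w = -4, 2.
For w in [-4, 2], x = 2*w**2 + 2*w - 16 is on the left; area = ∫[-4,2] (-(2*w**2 + 4*w - 16)) dw = 72.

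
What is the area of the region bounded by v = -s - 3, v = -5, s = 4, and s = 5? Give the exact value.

5/2

On [4, 5], (-s - 3) - (-5) = -s + 2 is ≤ 0 throughout, so the area is a single integral of |-s + 2|.
∫[4,5] (-s + 2) ds = -5/2; the area of that piece is 5/2.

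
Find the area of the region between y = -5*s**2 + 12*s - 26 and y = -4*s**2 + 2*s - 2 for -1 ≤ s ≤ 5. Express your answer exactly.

202/3

The difference (-5*s**2 + 12*s - 26) - (-4*s**2 + 2*s - 2) = -s**2 + 10*s - 24 changes sign at s = 4 inside [-1, 5], so split the integral there.
∫[-1,4] (-s**2 + 10*s - 24) ds = -200/3; the area of that piece is 200/3.
∫[4,5] (-s**2 + 10*s - 24) ds = 2/3.
Total area = 200/3 + 2/3 = 202/3.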